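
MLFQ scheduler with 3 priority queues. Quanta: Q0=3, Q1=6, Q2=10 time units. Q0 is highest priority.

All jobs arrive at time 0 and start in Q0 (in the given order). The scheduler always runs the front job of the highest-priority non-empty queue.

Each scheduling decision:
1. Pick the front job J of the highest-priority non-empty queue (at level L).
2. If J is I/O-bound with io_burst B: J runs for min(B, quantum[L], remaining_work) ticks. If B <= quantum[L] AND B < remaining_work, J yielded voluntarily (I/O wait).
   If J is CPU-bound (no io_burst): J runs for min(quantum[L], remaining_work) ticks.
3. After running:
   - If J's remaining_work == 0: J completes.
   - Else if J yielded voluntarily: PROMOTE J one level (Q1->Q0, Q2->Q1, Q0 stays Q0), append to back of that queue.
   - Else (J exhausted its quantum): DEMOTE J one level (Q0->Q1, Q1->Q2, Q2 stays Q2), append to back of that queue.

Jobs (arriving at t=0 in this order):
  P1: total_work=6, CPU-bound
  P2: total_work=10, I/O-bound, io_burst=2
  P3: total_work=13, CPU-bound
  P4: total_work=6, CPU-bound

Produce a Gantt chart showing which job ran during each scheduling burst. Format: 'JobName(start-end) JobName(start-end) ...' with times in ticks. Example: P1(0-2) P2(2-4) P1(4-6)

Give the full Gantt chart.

t=0-3: P1@Q0 runs 3, rem=3, quantum used, demote→Q1. Q0=[P2,P3,P4] Q1=[P1] Q2=[]
t=3-5: P2@Q0 runs 2, rem=8, I/O yield, promote→Q0. Q0=[P3,P4,P2] Q1=[P1] Q2=[]
t=5-8: P3@Q0 runs 3, rem=10, quantum used, demote→Q1. Q0=[P4,P2] Q1=[P1,P3] Q2=[]
t=8-11: P4@Q0 runs 3, rem=3, quantum used, demote→Q1. Q0=[P2] Q1=[P1,P3,P4] Q2=[]
t=11-13: P2@Q0 runs 2, rem=6, I/O yield, promote→Q0. Q0=[P2] Q1=[P1,P3,P4] Q2=[]
t=13-15: P2@Q0 runs 2, rem=4, I/O yield, promote→Q0. Q0=[P2] Q1=[P1,P3,P4] Q2=[]
t=15-17: P2@Q0 runs 2, rem=2, I/O yield, promote→Q0. Q0=[P2] Q1=[P1,P3,P4] Q2=[]
t=17-19: P2@Q0 runs 2, rem=0, completes. Q0=[] Q1=[P1,P3,P4] Q2=[]
t=19-22: P1@Q1 runs 3, rem=0, completes. Q0=[] Q1=[P3,P4] Q2=[]
t=22-28: P3@Q1 runs 6, rem=4, quantum used, demote→Q2. Q0=[] Q1=[P4] Q2=[P3]
t=28-31: P4@Q1 runs 3, rem=0, completes. Q0=[] Q1=[] Q2=[P3]
t=31-35: P3@Q2 runs 4, rem=0, completes. Q0=[] Q1=[] Q2=[]

Answer: P1(0-3) P2(3-5) P3(5-8) P4(8-11) P2(11-13) P2(13-15) P2(15-17) P2(17-19) P1(19-22) P3(22-28) P4(28-31) P3(31-35)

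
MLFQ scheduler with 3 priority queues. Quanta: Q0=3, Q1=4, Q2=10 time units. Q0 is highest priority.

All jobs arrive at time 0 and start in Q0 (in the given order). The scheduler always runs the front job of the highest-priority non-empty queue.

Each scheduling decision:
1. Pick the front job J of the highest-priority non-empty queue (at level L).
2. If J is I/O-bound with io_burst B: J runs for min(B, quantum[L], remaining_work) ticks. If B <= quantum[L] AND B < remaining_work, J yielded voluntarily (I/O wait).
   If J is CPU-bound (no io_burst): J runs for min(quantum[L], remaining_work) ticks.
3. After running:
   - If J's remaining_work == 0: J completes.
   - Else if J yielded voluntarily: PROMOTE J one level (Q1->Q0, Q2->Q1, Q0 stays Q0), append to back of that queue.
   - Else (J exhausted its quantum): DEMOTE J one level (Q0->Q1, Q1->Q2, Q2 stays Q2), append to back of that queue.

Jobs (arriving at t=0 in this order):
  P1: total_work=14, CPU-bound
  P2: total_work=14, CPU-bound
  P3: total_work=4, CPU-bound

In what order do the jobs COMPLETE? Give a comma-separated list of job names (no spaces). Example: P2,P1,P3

t=0-3: P1@Q0 runs 3, rem=11, quantum used, demote→Q1. Q0=[P2,P3] Q1=[P1] Q2=[]
t=3-6: P2@Q0 runs 3, rem=11, quantum used, demote→Q1. Q0=[P3] Q1=[P1,P2] Q2=[]
t=6-9: P3@Q0 runs 3, rem=1, quantum used, demote→Q1. Q0=[] Q1=[P1,P2,P3] Q2=[]
t=9-13: P1@Q1 runs 4, rem=7, quantum used, demote→Q2. Q0=[] Q1=[P2,P3] Q2=[P1]
t=13-17: P2@Q1 runs 4, rem=7, quantum used, demote→Q2. Q0=[] Q1=[P3] Q2=[P1,P2]
t=17-18: P3@Q1 runs 1, rem=0, completes. Q0=[] Q1=[] Q2=[P1,P2]
t=18-25: P1@Q2 runs 7, rem=0, completes. Q0=[] Q1=[] Q2=[P2]
t=25-32: P2@Q2 runs 7, rem=0, completes. Q0=[] Q1=[] Q2=[]

Answer: P3,P1,P2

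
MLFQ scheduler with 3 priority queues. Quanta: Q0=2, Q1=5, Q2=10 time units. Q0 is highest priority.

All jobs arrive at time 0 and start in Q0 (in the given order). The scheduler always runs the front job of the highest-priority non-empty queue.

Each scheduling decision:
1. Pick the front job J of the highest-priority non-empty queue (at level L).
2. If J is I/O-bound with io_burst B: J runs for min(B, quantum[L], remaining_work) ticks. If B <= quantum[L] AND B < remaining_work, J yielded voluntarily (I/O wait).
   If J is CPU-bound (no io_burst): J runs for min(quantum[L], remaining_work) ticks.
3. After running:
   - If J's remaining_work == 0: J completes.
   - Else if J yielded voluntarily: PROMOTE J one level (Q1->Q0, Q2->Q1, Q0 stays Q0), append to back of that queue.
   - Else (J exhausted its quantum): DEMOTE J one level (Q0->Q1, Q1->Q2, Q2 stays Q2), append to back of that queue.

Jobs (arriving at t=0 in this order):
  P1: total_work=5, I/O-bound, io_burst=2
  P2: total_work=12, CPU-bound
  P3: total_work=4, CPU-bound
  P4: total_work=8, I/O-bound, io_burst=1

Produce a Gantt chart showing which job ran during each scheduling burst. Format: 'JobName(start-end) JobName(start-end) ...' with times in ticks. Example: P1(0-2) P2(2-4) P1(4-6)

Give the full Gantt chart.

t=0-2: P1@Q0 runs 2, rem=3, I/O yield, promote→Q0. Q0=[P2,P3,P4,P1] Q1=[] Q2=[]
t=2-4: P2@Q0 runs 2, rem=10, quantum used, demote→Q1. Q0=[P3,P4,P1] Q1=[P2] Q2=[]
t=4-6: P3@Q0 runs 2, rem=2, quantum used, demote→Q1. Q0=[P4,P1] Q1=[P2,P3] Q2=[]
t=6-7: P4@Q0 runs 1, rem=7, I/O yield, promote→Q0. Q0=[P1,P4] Q1=[P2,P3] Q2=[]
t=7-9: P1@Q0 runs 2, rem=1, I/O yield, promote→Q0. Q0=[P4,P1] Q1=[P2,P3] Q2=[]
t=9-10: P4@Q0 runs 1, rem=6, I/O yield, promote→Q0. Q0=[P1,P4] Q1=[P2,P3] Q2=[]
t=10-11: P1@Q0 runs 1, rem=0, completes. Q0=[P4] Q1=[P2,P3] Q2=[]
t=11-12: P4@Q0 runs 1, rem=5, I/O yield, promote→Q0. Q0=[P4] Q1=[P2,P3] Q2=[]
t=12-13: P4@Q0 runs 1, rem=4, I/O yield, promote→Q0. Q0=[P4] Q1=[P2,P3] Q2=[]
t=13-14: P4@Q0 runs 1, rem=3, I/O yield, promote→Q0. Q0=[P4] Q1=[P2,P3] Q2=[]
t=14-15: P4@Q0 runs 1, rem=2, I/O yield, promote→Q0. Q0=[P4] Q1=[P2,P3] Q2=[]
t=15-16: P4@Q0 runs 1, rem=1, I/O yield, promote→Q0. Q0=[P4] Q1=[P2,P3] Q2=[]
t=16-17: P4@Q0 runs 1, rem=0, completes. Q0=[] Q1=[P2,P3] Q2=[]
t=17-22: P2@Q1 runs 5, rem=5, quantum used, demote→Q2. Q0=[] Q1=[P3] Q2=[P2]
t=22-24: P3@Q1 runs 2, rem=0, completes. Q0=[] Q1=[] Q2=[P2]
t=24-29: P2@Q2 runs 5, rem=0, completes. Q0=[] Q1=[] Q2=[]

Answer: P1(0-2) P2(2-4) P3(4-6) P4(6-7) P1(7-9) P4(9-10) P1(10-11) P4(11-12) P4(12-13) P4(13-14) P4(14-15) P4(15-16) P4(16-17) P2(17-22) P3(22-24) P2(24-29)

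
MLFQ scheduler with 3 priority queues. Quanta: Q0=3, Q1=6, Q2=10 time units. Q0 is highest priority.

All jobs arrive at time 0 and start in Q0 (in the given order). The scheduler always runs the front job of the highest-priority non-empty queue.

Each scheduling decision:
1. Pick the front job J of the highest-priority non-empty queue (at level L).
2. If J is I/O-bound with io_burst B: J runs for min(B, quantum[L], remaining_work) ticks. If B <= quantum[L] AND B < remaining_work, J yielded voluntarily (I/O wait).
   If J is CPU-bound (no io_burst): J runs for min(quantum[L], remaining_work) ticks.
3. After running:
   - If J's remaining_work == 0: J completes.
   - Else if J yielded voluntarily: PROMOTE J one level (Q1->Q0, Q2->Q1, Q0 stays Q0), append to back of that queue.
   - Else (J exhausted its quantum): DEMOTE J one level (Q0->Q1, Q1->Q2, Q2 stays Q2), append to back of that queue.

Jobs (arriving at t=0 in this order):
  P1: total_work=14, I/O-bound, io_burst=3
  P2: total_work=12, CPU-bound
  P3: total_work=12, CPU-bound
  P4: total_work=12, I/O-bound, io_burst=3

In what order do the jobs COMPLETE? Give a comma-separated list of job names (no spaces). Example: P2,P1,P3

Answer: P4,P1,P2,P3

Derivation:
t=0-3: P1@Q0 runs 3, rem=11, I/O yield, promote→Q0. Q0=[P2,P3,P4,P1] Q1=[] Q2=[]
t=3-6: P2@Q0 runs 3, rem=9, quantum used, demote→Q1. Q0=[P3,P4,P1] Q1=[P2] Q2=[]
t=6-9: P3@Q0 runs 3, rem=9, quantum used, demote→Q1. Q0=[P4,P1] Q1=[P2,P3] Q2=[]
t=9-12: P4@Q0 runs 3, rem=9, I/O yield, promote→Q0. Q0=[P1,P4] Q1=[P2,P3] Q2=[]
t=12-15: P1@Q0 runs 3, rem=8, I/O yield, promote→Q0. Q0=[P4,P1] Q1=[P2,P3] Q2=[]
t=15-18: P4@Q0 runs 3, rem=6, I/O yield, promote→Q0. Q0=[P1,P4] Q1=[P2,P3] Q2=[]
t=18-21: P1@Q0 runs 3, rem=5, I/O yield, promote→Q0. Q0=[P4,P1] Q1=[P2,P3] Q2=[]
t=21-24: P4@Q0 runs 3, rem=3, I/O yield, promote→Q0. Q0=[P1,P4] Q1=[P2,P3] Q2=[]
t=24-27: P1@Q0 runs 3, rem=2, I/O yield, promote→Q0. Q0=[P4,P1] Q1=[P2,P3] Q2=[]
t=27-30: P4@Q0 runs 3, rem=0, completes. Q0=[P1] Q1=[P2,P3] Q2=[]
t=30-32: P1@Q0 runs 2, rem=0, completes. Q0=[] Q1=[P2,P3] Q2=[]
t=32-38: P2@Q1 runs 6, rem=3, quantum used, demote→Q2. Q0=[] Q1=[P3] Q2=[P2]
t=38-44: P3@Q1 runs 6, rem=3, quantum used, demote→Q2. Q0=[] Q1=[] Q2=[P2,P3]
t=44-47: P2@Q2 runs 3, rem=0, completes. Q0=[] Q1=[] Q2=[P3]
t=47-50: P3@Q2 runs 3, rem=0, completes. Q0=[] Q1=[] Q2=[]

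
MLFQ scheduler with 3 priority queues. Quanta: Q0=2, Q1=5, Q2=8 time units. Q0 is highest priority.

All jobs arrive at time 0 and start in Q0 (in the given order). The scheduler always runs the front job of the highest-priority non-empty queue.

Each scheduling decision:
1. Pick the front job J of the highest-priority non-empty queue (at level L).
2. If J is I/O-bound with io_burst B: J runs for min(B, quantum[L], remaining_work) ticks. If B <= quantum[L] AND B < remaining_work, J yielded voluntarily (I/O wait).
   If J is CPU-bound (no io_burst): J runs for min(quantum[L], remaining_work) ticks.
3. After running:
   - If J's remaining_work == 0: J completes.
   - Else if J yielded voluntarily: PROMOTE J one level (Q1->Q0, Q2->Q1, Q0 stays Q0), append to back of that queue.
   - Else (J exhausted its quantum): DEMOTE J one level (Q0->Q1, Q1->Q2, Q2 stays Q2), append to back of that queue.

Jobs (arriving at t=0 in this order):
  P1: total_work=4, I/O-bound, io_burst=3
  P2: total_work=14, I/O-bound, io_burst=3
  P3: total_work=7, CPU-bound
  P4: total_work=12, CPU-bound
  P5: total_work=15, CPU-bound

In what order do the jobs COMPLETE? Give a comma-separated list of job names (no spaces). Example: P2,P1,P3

Answer: P1,P3,P2,P4,P5

Derivation:
t=0-2: P1@Q0 runs 2, rem=2, quantum used, demote→Q1. Q0=[P2,P3,P4,P5] Q1=[P1] Q2=[]
t=2-4: P2@Q0 runs 2, rem=12, quantum used, demote→Q1. Q0=[P3,P4,P5] Q1=[P1,P2] Q2=[]
t=4-6: P3@Q0 runs 2, rem=5, quantum used, demote→Q1. Q0=[P4,P5] Q1=[P1,P2,P3] Q2=[]
t=6-8: P4@Q0 runs 2, rem=10, quantum used, demote→Q1. Q0=[P5] Q1=[P1,P2,P3,P4] Q2=[]
t=8-10: P5@Q0 runs 2, rem=13, quantum used, demote→Q1. Q0=[] Q1=[P1,P2,P3,P4,P5] Q2=[]
t=10-12: P1@Q1 runs 2, rem=0, completes. Q0=[] Q1=[P2,P3,P4,P5] Q2=[]
t=12-15: P2@Q1 runs 3, rem=9, I/O yield, promote→Q0. Q0=[P2] Q1=[P3,P4,P5] Q2=[]
t=15-17: P2@Q0 runs 2, rem=7, quantum used, demote→Q1. Q0=[] Q1=[P3,P4,P5,P2] Q2=[]
t=17-22: P3@Q1 runs 5, rem=0, completes. Q0=[] Q1=[P4,P5,P2] Q2=[]
t=22-27: P4@Q1 runs 5, rem=5, quantum used, demote→Q2. Q0=[] Q1=[P5,P2] Q2=[P4]
t=27-32: P5@Q1 runs 5, rem=8, quantum used, demote→Q2. Q0=[] Q1=[P2] Q2=[P4,P5]
t=32-35: P2@Q1 runs 3, rem=4, I/O yield, promote→Q0. Q0=[P2] Q1=[] Q2=[P4,P5]
t=35-37: P2@Q0 runs 2, rem=2, quantum used, demote→Q1. Q0=[] Q1=[P2] Q2=[P4,P5]
t=37-39: P2@Q1 runs 2, rem=0, completes. Q0=[] Q1=[] Q2=[P4,P5]
t=39-44: P4@Q2 runs 5, rem=0, completes. Q0=[] Q1=[] Q2=[P5]
t=44-52: P5@Q2 runs 8, rem=0, completes. Q0=[] Q1=[] Q2=[]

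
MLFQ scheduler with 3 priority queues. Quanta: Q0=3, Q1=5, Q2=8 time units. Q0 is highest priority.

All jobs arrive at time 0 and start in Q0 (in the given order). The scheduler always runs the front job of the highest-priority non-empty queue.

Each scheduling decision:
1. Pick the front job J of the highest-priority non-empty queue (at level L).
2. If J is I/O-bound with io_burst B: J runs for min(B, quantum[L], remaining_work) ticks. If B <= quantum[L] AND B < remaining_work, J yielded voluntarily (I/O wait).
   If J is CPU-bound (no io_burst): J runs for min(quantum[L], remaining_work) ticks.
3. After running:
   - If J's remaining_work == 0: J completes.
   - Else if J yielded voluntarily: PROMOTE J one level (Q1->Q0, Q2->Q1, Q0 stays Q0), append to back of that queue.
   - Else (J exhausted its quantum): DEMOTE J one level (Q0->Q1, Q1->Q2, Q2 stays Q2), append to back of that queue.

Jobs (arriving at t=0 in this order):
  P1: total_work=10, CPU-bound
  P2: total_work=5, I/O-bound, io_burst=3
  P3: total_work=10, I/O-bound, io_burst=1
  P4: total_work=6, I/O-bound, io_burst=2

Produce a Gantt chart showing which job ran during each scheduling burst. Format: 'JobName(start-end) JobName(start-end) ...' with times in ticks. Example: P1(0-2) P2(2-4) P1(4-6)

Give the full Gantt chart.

t=0-3: P1@Q0 runs 3, rem=7, quantum used, demote→Q1. Q0=[P2,P3,P4] Q1=[P1] Q2=[]
t=3-6: P2@Q0 runs 3, rem=2, I/O yield, promote→Q0. Q0=[P3,P4,P2] Q1=[P1] Q2=[]
t=6-7: P3@Q0 runs 1, rem=9, I/O yield, promote→Q0. Q0=[P4,P2,P3] Q1=[P1] Q2=[]
t=7-9: P4@Q0 runs 2, rem=4, I/O yield, promote→Q0. Q0=[P2,P3,P4] Q1=[P1] Q2=[]
t=9-11: P2@Q0 runs 2, rem=0, completes. Q0=[P3,P4] Q1=[P1] Q2=[]
t=11-12: P3@Q0 runs 1, rem=8, I/O yield, promote→Q0. Q0=[P4,P3] Q1=[P1] Q2=[]
t=12-14: P4@Q0 runs 2, rem=2, I/O yield, promote→Q0. Q0=[P3,P4] Q1=[P1] Q2=[]
t=14-15: P3@Q0 runs 1, rem=7, I/O yield, promote→Q0. Q0=[P4,P3] Q1=[P1] Q2=[]
t=15-17: P4@Q0 runs 2, rem=0, completes. Q0=[P3] Q1=[P1] Q2=[]
t=17-18: P3@Q0 runs 1, rem=6, I/O yield, promote→Q0. Q0=[P3] Q1=[P1] Q2=[]
t=18-19: P3@Q0 runs 1, rem=5, I/O yield, promote→Q0. Q0=[P3] Q1=[P1] Q2=[]
t=19-20: P3@Q0 runs 1, rem=4, I/O yield, promote→Q0. Q0=[P3] Q1=[P1] Q2=[]
t=20-21: P3@Q0 runs 1, rem=3, I/O yield, promote→Q0. Q0=[P3] Q1=[P1] Q2=[]
t=21-22: P3@Q0 runs 1, rem=2, I/O yield, promote→Q0. Q0=[P3] Q1=[P1] Q2=[]
t=22-23: P3@Q0 runs 1, rem=1, I/O yield, promote→Q0. Q0=[P3] Q1=[P1] Q2=[]
t=23-24: P3@Q0 runs 1, rem=0, completes. Q0=[] Q1=[P1] Q2=[]
t=24-29: P1@Q1 runs 5, rem=2, quantum used, demote→Q2. Q0=[] Q1=[] Q2=[P1]
t=29-31: P1@Q2 runs 2, rem=0, completes. Q0=[] Q1=[] Q2=[]

Answer: P1(0-3) P2(3-6) P3(6-7) P4(7-9) P2(9-11) P3(11-12) P4(12-14) P3(14-15) P4(15-17) P3(17-18) P3(18-19) P3(19-20) P3(20-21) P3(21-22) P3(22-23) P3(23-24) P1(24-29) P1(29-31)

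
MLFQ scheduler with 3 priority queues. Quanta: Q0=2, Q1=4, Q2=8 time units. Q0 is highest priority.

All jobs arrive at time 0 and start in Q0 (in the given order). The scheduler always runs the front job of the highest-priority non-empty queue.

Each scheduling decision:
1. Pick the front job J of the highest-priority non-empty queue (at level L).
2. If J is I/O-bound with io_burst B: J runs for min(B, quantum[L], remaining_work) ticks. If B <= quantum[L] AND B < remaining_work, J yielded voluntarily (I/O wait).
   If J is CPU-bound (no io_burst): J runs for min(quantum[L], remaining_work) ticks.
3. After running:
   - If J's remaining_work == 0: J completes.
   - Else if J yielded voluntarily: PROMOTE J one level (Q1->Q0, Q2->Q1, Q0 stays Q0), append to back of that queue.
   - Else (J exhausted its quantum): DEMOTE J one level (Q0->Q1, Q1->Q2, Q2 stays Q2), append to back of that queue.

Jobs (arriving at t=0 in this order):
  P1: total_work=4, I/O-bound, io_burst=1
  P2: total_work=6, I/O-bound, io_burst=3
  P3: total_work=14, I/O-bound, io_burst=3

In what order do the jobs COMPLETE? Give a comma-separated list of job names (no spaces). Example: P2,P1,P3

Answer: P1,P2,P3

Derivation:
t=0-1: P1@Q0 runs 1, rem=3, I/O yield, promote→Q0. Q0=[P2,P3,P1] Q1=[] Q2=[]
t=1-3: P2@Q0 runs 2, rem=4, quantum used, demote→Q1. Q0=[P3,P1] Q1=[P2] Q2=[]
t=3-5: P3@Q0 runs 2, rem=12, quantum used, demote→Q1. Q0=[P1] Q1=[P2,P3] Q2=[]
t=5-6: P1@Q0 runs 1, rem=2, I/O yield, promote→Q0. Q0=[P1] Q1=[P2,P3] Q2=[]
t=6-7: P1@Q0 runs 1, rem=1, I/O yield, promote→Q0. Q0=[P1] Q1=[P2,P3] Q2=[]
t=7-8: P1@Q0 runs 1, rem=0, completes. Q0=[] Q1=[P2,P3] Q2=[]
t=8-11: P2@Q1 runs 3, rem=1, I/O yield, promote→Q0. Q0=[P2] Q1=[P3] Q2=[]
t=11-12: P2@Q0 runs 1, rem=0, completes. Q0=[] Q1=[P3] Q2=[]
t=12-15: P3@Q1 runs 3, rem=9, I/O yield, promote→Q0. Q0=[P3] Q1=[] Q2=[]
t=15-17: P3@Q0 runs 2, rem=7, quantum used, demote→Q1. Q0=[] Q1=[P3] Q2=[]
t=17-20: P3@Q1 runs 3, rem=4, I/O yield, promote→Q0. Q0=[P3] Q1=[] Q2=[]
t=20-22: P3@Q0 runs 2, rem=2, quantum used, demote→Q1. Q0=[] Q1=[P3] Q2=[]
t=22-24: P3@Q1 runs 2, rem=0, completes. Q0=[] Q1=[] Q2=[]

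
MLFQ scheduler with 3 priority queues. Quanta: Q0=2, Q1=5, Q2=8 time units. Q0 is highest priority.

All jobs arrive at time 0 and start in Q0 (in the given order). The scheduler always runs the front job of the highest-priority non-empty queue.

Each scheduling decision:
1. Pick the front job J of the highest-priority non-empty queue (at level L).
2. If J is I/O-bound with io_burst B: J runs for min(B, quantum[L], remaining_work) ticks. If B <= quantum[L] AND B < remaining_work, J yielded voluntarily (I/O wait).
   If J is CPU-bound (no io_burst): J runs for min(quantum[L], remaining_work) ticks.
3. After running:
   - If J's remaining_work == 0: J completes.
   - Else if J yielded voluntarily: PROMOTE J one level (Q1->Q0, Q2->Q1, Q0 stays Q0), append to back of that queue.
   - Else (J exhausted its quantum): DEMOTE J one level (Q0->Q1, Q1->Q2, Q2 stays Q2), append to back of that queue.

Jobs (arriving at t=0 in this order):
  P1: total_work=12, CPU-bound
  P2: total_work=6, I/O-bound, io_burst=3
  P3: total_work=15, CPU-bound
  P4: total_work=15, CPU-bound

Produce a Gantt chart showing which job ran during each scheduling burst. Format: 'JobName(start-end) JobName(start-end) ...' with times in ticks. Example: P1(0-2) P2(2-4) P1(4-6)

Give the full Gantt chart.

t=0-2: P1@Q0 runs 2, rem=10, quantum used, demote→Q1. Q0=[P2,P3,P4] Q1=[P1] Q2=[]
t=2-4: P2@Q0 runs 2, rem=4, quantum used, demote→Q1. Q0=[P3,P4] Q1=[P1,P2] Q2=[]
t=4-6: P3@Q0 runs 2, rem=13, quantum used, demote→Q1. Q0=[P4] Q1=[P1,P2,P3] Q2=[]
t=6-8: P4@Q0 runs 2, rem=13, quantum used, demote→Q1. Q0=[] Q1=[P1,P2,P3,P4] Q2=[]
t=8-13: P1@Q1 runs 5, rem=5, quantum used, demote→Q2. Q0=[] Q1=[P2,P3,P4] Q2=[P1]
t=13-16: P2@Q1 runs 3, rem=1, I/O yield, promote→Q0. Q0=[P2] Q1=[P3,P4] Q2=[P1]
t=16-17: P2@Q0 runs 1, rem=0, completes. Q0=[] Q1=[P3,P4] Q2=[P1]
t=17-22: P3@Q1 runs 5, rem=8, quantum used, demote→Q2. Q0=[] Q1=[P4] Q2=[P1,P3]
t=22-27: P4@Q1 runs 5, rem=8, quantum used, demote→Q2. Q0=[] Q1=[] Q2=[P1,P3,P4]
t=27-32: P1@Q2 runs 5, rem=0, completes. Q0=[] Q1=[] Q2=[P3,P4]
t=32-40: P3@Q2 runs 8, rem=0, completes. Q0=[] Q1=[] Q2=[P4]
t=40-48: P4@Q2 runs 8, rem=0, completes. Q0=[] Q1=[] Q2=[]

Answer: P1(0-2) P2(2-4) P3(4-6) P4(6-8) P1(8-13) P2(13-16) P2(16-17) P3(17-22) P4(22-27) P1(27-32) P3(32-40) P4(40-48)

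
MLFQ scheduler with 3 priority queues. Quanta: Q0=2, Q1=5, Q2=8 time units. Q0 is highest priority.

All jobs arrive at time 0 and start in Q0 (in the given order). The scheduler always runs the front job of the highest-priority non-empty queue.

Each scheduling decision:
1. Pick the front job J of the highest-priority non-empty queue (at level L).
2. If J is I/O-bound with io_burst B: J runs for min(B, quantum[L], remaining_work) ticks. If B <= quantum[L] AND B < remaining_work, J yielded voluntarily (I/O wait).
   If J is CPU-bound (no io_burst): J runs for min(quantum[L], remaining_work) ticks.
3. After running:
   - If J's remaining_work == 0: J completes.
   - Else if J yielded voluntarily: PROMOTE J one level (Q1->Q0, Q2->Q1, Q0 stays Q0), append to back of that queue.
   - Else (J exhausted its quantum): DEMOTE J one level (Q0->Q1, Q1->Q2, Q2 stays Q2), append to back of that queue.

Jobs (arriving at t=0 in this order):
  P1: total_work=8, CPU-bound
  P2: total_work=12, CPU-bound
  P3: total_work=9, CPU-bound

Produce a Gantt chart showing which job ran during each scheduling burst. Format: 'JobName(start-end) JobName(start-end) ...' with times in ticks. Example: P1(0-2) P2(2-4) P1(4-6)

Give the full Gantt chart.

t=0-2: P1@Q0 runs 2, rem=6, quantum used, demote→Q1. Q0=[P2,P3] Q1=[P1] Q2=[]
t=2-4: P2@Q0 runs 2, rem=10, quantum used, demote→Q1. Q0=[P3] Q1=[P1,P2] Q2=[]
t=4-6: P3@Q0 runs 2, rem=7, quantum used, demote→Q1. Q0=[] Q1=[P1,P2,P3] Q2=[]
t=6-11: P1@Q1 runs 5, rem=1, quantum used, demote→Q2. Q0=[] Q1=[P2,P3] Q2=[P1]
t=11-16: P2@Q1 runs 5, rem=5, quantum used, demote→Q2. Q0=[] Q1=[P3] Q2=[P1,P2]
t=16-21: P3@Q1 runs 5, rem=2, quantum used, demote→Q2. Q0=[] Q1=[] Q2=[P1,P2,P3]
t=21-22: P1@Q2 runs 1, rem=0, completes. Q0=[] Q1=[] Q2=[P2,P3]
t=22-27: P2@Q2 runs 5, rem=0, completes. Q0=[] Q1=[] Q2=[P3]
t=27-29: P3@Q2 runs 2, rem=0, completes. Q0=[] Q1=[] Q2=[]

Answer: P1(0-2) P2(2-4) P3(4-6) P1(6-11) P2(11-16) P3(16-21) P1(21-22) P2(22-27) P3(27-29)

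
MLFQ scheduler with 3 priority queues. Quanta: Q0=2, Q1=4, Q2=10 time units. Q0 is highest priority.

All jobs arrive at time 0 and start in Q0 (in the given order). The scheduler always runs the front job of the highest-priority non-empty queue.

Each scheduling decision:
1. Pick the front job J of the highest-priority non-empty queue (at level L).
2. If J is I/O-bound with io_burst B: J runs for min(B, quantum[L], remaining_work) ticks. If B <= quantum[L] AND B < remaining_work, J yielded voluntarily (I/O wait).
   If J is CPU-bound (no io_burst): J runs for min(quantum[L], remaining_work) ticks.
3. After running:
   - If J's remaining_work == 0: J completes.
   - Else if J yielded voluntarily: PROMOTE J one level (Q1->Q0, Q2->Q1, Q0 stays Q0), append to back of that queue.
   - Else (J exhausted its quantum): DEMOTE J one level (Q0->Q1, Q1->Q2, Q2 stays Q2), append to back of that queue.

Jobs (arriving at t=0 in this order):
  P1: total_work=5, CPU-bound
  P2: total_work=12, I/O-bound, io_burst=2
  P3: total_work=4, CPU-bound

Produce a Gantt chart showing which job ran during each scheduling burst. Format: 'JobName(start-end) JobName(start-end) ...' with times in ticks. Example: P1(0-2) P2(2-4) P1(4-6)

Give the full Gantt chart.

t=0-2: P1@Q0 runs 2, rem=3, quantum used, demote→Q1. Q0=[P2,P3] Q1=[P1] Q2=[]
t=2-4: P2@Q0 runs 2, rem=10, I/O yield, promote→Q0. Q0=[P3,P2] Q1=[P1] Q2=[]
t=4-6: P3@Q0 runs 2, rem=2, quantum used, demote→Q1. Q0=[P2] Q1=[P1,P3] Q2=[]
t=6-8: P2@Q0 runs 2, rem=8, I/O yield, promote→Q0. Q0=[P2] Q1=[P1,P3] Q2=[]
t=8-10: P2@Q0 runs 2, rem=6, I/O yield, promote→Q0. Q0=[P2] Q1=[P1,P3] Q2=[]
t=10-12: P2@Q0 runs 2, rem=4, I/O yield, promote→Q0. Q0=[P2] Q1=[P1,P3] Q2=[]
t=12-14: P2@Q0 runs 2, rem=2, I/O yield, promote→Q0. Q0=[P2] Q1=[P1,P3] Q2=[]
t=14-16: P2@Q0 runs 2, rem=0, completes. Q0=[] Q1=[P1,P3] Q2=[]
t=16-19: P1@Q1 runs 3, rem=0, completes. Q0=[] Q1=[P3] Q2=[]
t=19-21: P3@Q1 runs 2, rem=0, completes. Q0=[] Q1=[] Q2=[]

Answer: P1(0-2) P2(2-4) P3(4-6) P2(6-8) P2(8-10) P2(10-12) P2(12-14) P2(14-16) P1(16-19) P3(19-21)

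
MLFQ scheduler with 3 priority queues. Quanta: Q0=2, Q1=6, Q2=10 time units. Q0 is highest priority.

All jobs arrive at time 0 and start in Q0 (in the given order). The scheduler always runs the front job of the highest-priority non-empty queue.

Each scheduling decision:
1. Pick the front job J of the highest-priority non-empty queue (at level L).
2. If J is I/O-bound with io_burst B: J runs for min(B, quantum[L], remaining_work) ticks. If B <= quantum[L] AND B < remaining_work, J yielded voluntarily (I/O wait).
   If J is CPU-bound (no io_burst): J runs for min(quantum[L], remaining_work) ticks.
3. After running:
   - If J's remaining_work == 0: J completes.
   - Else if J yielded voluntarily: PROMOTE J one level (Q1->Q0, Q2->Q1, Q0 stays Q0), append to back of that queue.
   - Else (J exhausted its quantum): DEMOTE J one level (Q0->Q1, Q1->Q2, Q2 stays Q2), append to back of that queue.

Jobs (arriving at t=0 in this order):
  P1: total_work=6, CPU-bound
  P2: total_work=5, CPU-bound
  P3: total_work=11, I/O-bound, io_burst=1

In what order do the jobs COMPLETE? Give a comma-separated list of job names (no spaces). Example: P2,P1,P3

Answer: P3,P1,P2

Derivation:
t=0-2: P1@Q0 runs 2, rem=4, quantum used, demote→Q1. Q0=[P2,P3] Q1=[P1] Q2=[]
t=2-4: P2@Q0 runs 2, rem=3, quantum used, demote→Q1. Q0=[P3] Q1=[P1,P2] Q2=[]
t=4-5: P3@Q0 runs 1, rem=10, I/O yield, promote→Q0. Q0=[P3] Q1=[P1,P2] Q2=[]
t=5-6: P3@Q0 runs 1, rem=9, I/O yield, promote→Q0. Q0=[P3] Q1=[P1,P2] Q2=[]
t=6-7: P3@Q0 runs 1, rem=8, I/O yield, promote→Q0. Q0=[P3] Q1=[P1,P2] Q2=[]
t=7-8: P3@Q0 runs 1, rem=7, I/O yield, promote→Q0. Q0=[P3] Q1=[P1,P2] Q2=[]
t=8-9: P3@Q0 runs 1, rem=6, I/O yield, promote→Q0. Q0=[P3] Q1=[P1,P2] Q2=[]
t=9-10: P3@Q0 runs 1, rem=5, I/O yield, promote→Q0. Q0=[P3] Q1=[P1,P2] Q2=[]
t=10-11: P3@Q0 runs 1, rem=4, I/O yield, promote→Q0. Q0=[P3] Q1=[P1,P2] Q2=[]
t=11-12: P3@Q0 runs 1, rem=3, I/O yield, promote→Q0. Q0=[P3] Q1=[P1,P2] Q2=[]
t=12-13: P3@Q0 runs 1, rem=2, I/O yield, promote→Q0. Q0=[P3] Q1=[P1,P2] Q2=[]
t=13-14: P3@Q0 runs 1, rem=1, I/O yield, promote→Q0. Q0=[P3] Q1=[P1,P2] Q2=[]
t=14-15: P3@Q0 runs 1, rem=0, completes. Q0=[] Q1=[P1,P2] Q2=[]
t=15-19: P1@Q1 runs 4, rem=0, completes. Q0=[] Q1=[P2] Q2=[]
t=19-22: P2@Q1 runs 3, rem=0, completes. Q0=[] Q1=[] Q2=[]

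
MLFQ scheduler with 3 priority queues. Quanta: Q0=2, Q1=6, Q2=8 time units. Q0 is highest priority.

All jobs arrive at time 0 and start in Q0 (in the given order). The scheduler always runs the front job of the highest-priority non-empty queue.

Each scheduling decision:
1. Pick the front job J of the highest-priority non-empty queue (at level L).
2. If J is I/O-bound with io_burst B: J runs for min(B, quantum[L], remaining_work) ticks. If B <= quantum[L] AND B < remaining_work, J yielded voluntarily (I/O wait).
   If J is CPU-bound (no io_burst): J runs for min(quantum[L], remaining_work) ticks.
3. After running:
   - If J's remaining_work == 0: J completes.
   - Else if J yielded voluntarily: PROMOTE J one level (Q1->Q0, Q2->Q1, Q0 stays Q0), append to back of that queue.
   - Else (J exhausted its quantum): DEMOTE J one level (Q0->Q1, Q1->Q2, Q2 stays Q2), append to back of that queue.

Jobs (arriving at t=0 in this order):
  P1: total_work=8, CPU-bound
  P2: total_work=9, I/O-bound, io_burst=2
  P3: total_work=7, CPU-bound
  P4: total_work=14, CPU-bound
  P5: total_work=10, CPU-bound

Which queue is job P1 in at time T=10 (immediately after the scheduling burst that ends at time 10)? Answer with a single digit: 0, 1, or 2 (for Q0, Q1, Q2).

t=0-2: P1@Q0 runs 2, rem=6, quantum used, demote→Q1. Q0=[P2,P3,P4,P5] Q1=[P1] Q2=[]
t=2-4: P2@Q0 runs 2, rem=7, I/O yield, promote→Q0. Q0=[P3,P4,P5,P2] Q1=[P1] Q2=[]
t=4-6: P3@Q0 runs 2, rem=5, quantum used, demote→Q1. Q0=[P4,P5,P2] Q1=[P1,P3] Q2=[]
t=6-8: P4@Q0 runs 2, rem=12, quantum used, demote→Q1. Q0=[P5,P2] Q1=[P1,P3,P4] Q2=[]
t=8-10: P5@Q0 runs 2, rem=8, quantum used, demote→Q1. Q0=[P2] Q1=[P1,P3,P4,P5] Q2=[]
t=10-12: P2@Q0 runs 2, rem=5, I/O yield, promote→Q0. Q0=[P2] Q1=[P1,P3,P4,P5] Q2=[]
t=12-14: P2@Q0 runs 2, rem=3, I/O yield, promote→Q0. Q0=[P2] Q1=[P1,P3,P4,P5] Q2=[]
t=14-16: P2@Q0 runs 2, rem=1, I/O yield, promote→Q0. Q0=[P2] Q1=[P1,P3,P4,P5] Q2=[]
t=16-17: P2@Q0 runs 1, rem=0, completes. Q0=[] Q1=[P1,P3,P4,P5] Q2=[]
t=17-23: P1@Q1 runs 6, rem=0, completes. Q0=[] Q1=[P3,P4,P5] Q2=[]
t=23-28: P3@Q1 runs 5, rem=0, completes. Q0=[] Q1=[P4,P5] Q2=[]
t=28-34: P4@Q1 runs 6, rem=6, quantum used, demote→Q2. Q0=[] Q1=[P5] Q2=[P4]
t=34-40: P5@Q1 runs 6, rem=2, quantum used, demote→Q2. Q0=[] Q1=[] Q2=[P4,P5]
t=40-46: P4@Q2 runs 6, rem=0, completes. Q0=[] Q1=[] Q2=[P5]
t=46-48: P5@Q2 runs 2, rem=0, completes. Q0=[] Q1=[] Q2=[]

Answer: 1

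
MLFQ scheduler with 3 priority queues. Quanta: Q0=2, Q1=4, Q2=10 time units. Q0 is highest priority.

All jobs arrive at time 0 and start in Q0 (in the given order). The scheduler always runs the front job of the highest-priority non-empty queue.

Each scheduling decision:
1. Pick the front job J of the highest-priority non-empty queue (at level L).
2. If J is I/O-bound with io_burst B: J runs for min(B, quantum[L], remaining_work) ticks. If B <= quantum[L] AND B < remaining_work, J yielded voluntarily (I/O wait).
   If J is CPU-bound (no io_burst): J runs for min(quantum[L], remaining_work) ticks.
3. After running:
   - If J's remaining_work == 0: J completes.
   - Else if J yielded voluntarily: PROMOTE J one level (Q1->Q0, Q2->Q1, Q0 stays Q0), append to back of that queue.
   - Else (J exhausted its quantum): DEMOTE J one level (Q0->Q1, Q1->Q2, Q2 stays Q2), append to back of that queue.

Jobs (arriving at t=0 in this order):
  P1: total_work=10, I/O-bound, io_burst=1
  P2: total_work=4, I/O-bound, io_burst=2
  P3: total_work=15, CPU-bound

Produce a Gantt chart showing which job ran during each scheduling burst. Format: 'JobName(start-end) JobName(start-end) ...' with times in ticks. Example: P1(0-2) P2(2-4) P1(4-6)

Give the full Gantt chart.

Answer: P1(0-1) P2(1-3) P3(3-5) P1(5-6) P2(6-8) P1(8-9) P1(9-10) P1(10-11) P1(11-12) P1(12-13) P1(13-14) P1(14-15) P1(15-16) P3(16-20) P3(20-29)

Derivation:
t=0-1: P1@Q0 runs 1, rem=9, I/O yield, promote→Q0. Q0=[P2,P3,P1] Q1=[] Q2=[]
t=1-3: P2@Q0 runs 2, rem=2, I/O yield, promote→Q0. Q0=[P3,P1,P2] Q1=[] Q2=[]
t=3-5: P3@Q0 runs 2, rem=13, quantum used, demote→Q1. Q0=[P1,P2] Q1=[P3] Q2=[]
t=5-6: P1@Q0 runs 1, rem=8, I/O yield, promote→Q0. Q0=[P2,P1] Q1=[P3] Q2=[]
t=6-8: P2@Q0 runs 2, rem=0, completes. Q0=[P1] Q1=[P3] Q2=[]
t=8-9: P1@Q0 runs 1, rem=7, I/O yield, promote→Q0. Q0=[P1] Q1=[P3] Q2=[]
t=9-10: P1@Q0 runs 1, rem=6, I/O yield, promote→Q0. Q0=[P1] Q1=[P3] Q2=[]
t=10-11: P1@Q0 runs 1, rem=5, I/O yield, promote→Q0. Q0=[P1] Q1=[P3] Q2=[]
t=11-12: P1@Q0 runs 1, rem=4, I/O yield, promote→Q0. Q0=[P1] Q1=[P3] Q2=[]
t=12-13: P1@Q0 runs 1, rem=3, I/O yield, promote→Q0. Q0=[P1] Q1=[P3] Q2=[]
t=13-14: P1@Q0 runs 1, rem=2, I/O yield, promote→Q0. Q0=[P1] Q1=[P3] Q2=[]
t=14-15: P1@Q0 runs 1, rem=1, I/O yield, promote→Q0. Q0=[P1] Q1=[P3] Q2=[]
t=15-16: P1@Q0 runs 1, rem=0, completes. Q0=[] Q1=[P3] Q2=[]
t=16-20: P3@Q1 runs 4, rem=9, quantum used, demote→Q2. Q0=[] Q1=[] Q2=[P3]
t=20-29: P3@Q2 runs 9, rem=0, completes. Q0=[] Q1=[] Q2=[]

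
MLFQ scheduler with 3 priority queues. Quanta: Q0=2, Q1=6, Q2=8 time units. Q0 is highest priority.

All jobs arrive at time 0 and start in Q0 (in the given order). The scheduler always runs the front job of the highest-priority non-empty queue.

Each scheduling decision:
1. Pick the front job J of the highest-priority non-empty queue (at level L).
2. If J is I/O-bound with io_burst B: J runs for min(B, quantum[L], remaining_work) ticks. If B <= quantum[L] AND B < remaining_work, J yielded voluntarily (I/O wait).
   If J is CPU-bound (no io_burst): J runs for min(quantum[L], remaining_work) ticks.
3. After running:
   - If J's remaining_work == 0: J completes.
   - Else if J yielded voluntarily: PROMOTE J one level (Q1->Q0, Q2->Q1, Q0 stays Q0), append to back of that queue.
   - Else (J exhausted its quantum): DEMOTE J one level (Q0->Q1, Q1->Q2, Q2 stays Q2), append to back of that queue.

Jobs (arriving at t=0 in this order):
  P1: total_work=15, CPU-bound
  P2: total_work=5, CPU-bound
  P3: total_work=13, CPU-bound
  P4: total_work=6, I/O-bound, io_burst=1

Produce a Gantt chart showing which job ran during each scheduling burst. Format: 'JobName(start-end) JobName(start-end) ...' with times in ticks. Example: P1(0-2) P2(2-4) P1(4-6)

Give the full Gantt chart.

Answer: P1(0-2) P2(2-4) P3(4-6) P4(6-7) P4(7-8) P4(8-9) P4(9-10) P4(10-11) P4(11-12) P1(12-18) P2(18-21) P3(21-27) P1(27-34) P3(34-39)

Derivation:
t=0-2: P1@Q0 runs 2, rem=13, quantum used, demote→Q1. Q0=[P2,P3,P4] Q1=[P1] Q2=[]
t=2-4: P2@Q0 runs 2, rem=3, quantum used, demote→Q1. Q0=[P3,P4] Q1=[P1,P2] Q2=[]
t=4-6: P3@Q0 runs 2, rem=11, quantum used, demote→Q1. Q0=[P4] Q1=[P1,P2,P3] Q2=[]
t=6-7: P4@Q0 runs 1, rem=5, I/O yield, promote→Q0. Q0=[P4] Q1=[P1,P2,P3] Q2=[]
t=7-8: P4@Q0 runs 1, rem=4, I/O yield, promote→Q0. Q0=[P4] Q1=[P1,P2,P3] Q2=[]
t=8-9: P4@Q0 runs 1, rem=3, I/O yield, promote→Q0. Q0=[P4] Q1=[P1,P2,P3] Q2=[]
t=9-10: P4@Q0 runs 1, rem=2, I/O yield, promote→Q0. Q0=[P4] Q1=[P1,P2,P3] Q2=[]
t=10-11: P4@Q0 runs 1, rem=1, I/O yield, promote→Q0. Q0=[P4] Q1=[P1,P2,P3] Q2=[]
t=11-12: P4@Q0 runs 1, rem=0, completes. Q0=[] Q1=[P1,P2,P3] Q2=[]
t=12-18: P1@Q1 runs 6, rem=7, quantum used, demote→Q2. Q0=[] Q1=[P2,P3] Q2=[P1]
t=18-21: P2@Q1 runs 3, rem=0, completes. Q0=[] Q1=[P3] Q2=[P1]
t=21-27: P3@Q1 runs 6, rem=5, quantum used, demote→Q2. Q0=[] Q1=[] Q2=[P1,P3]
t=27-34: P1@Q2 runs 7, rem=0, completes. Q0=[] Q1=[] Q2=[P3]
t=34-39: P3@Q2 runs 5, rem=0, completes. Q0=[] Q1=[] Q2=[]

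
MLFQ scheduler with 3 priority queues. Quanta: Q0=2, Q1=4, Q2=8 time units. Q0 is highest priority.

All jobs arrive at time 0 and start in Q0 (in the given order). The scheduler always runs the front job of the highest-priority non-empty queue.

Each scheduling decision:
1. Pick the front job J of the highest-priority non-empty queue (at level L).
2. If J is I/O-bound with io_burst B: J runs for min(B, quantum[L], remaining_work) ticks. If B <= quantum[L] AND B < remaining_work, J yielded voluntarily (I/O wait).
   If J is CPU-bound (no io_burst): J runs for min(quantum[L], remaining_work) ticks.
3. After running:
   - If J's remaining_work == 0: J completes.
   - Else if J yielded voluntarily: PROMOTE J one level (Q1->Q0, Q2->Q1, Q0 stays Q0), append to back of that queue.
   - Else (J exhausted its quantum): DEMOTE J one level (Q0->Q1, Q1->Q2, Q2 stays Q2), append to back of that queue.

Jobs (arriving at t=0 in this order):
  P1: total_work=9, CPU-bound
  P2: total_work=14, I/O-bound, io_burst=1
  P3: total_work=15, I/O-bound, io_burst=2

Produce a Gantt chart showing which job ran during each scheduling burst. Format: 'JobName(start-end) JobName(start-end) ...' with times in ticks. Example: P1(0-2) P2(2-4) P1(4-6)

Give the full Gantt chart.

Answer: P1(0-2) P2(2-3) P3(3-5) P2(5-6) P3(6-8) P2(8-9) P3(9-11) P2(11-12) P3(12-14) P2(14-15) P3(15-17) P2(17-18) P3(18-20) P2(20-21) P3(21-23) P2(23-24) P3(24-25) P2(25-26) P2(26-27) P2(27-28) P2(28-29) P2(29-30) P2(30-31) P1(31-35) P1(35-38)

Derivation:
t=0-2: P1@Q0 runs 2, rem=7, quantum used, demote→Q1. Q0=[P2,P3] Q1=[P1] Q2=[]
t=2-3: P2@Q0 runs 1, rem=13, I/O yield, promote→Q0. Q0=[P3,P2] Q1=[P1] Q2=[]
t=3-5: P3@Q0 runs 2, rem=13, I/O yield, promote→Q0. Q0=[P2,P3] Q1=[P1] Q2=[]
t=5-6: P2@Q0 runs 1, rem=12, I/O yield, promote→Q0. Q0=[P3,P2] Q1=[P1] Q2=[]
t=6-8: P3@Q0 runs 2, rem=11, I/O yield, promote→Q0. Q0=[P2,P3] Q1=[P1] Q2=[]
t=8-9: P2@Q0 runs 1, rem=11, I/O yield, promote→Q0. Q0=[P3,P2] Q1=[P1] Q2=[]
t=9-11: P3@Q0 runs 2, rem=9, I/O yield, promote→Q0. Q0=[P2,P3] Q1=[P1] Q2=[]
t=11-12: P2@Q0 runs 1, rem=10, I/O yield, promote→Q0. Q0=[P3,P2] Q1=[P1] Q2=[]
t=12-14: P3@Q0 runs 2, rem=7, I/O yield, promote→Q0. Q0=[P2,P3] Q1=[P1] Q2=[]
t=14-15: P2@Q0 runs 1, rem=9, I/O yield, promote→Q0. Q0=[P3,P2] Q1=[P1] Q2=[]
t=15-17: P3@Q0 runs 2, rem=5, I/O yield, promote→Q0. Q0=[P2,P3] Q1=[P1] Q2=[]
t=17-18: P2@Q0 runs 1, rem=8, I/O yield, promote→Q0. Q0=[P3,P2] Q1=[P1] Q2=[]
t=18-20: P3@Q0 runs 2, rem=3, I/O yield, promote→Q0. Q0=[P2,P3] Q1=[P1] Q2=[]
t=20-21: P2@Q0 runs 1, rem=7, I/O yield, promote→Q0. Q0=[P3,P2] Q1=[P1] Q2=[]
t=21-23: P3@Q0 runs 2, rem=1, I/O yield, promote→Q0. Q0=[P2,P3] Q1=[P1] Q2=[]
t=23-24: P2@Q0 runs 1, rem=6, I/O yield, promote→Q0. Q0=[P3,P2] Q1=[P1] Q2=[]
t=24-25: P3@Q0 runs 1, rem=0, completes. Q0=[P2] Q1=[P1] Q2=[]
t=25-26: P2@Q0 runs 1, rem=5, I/O yield, promote→Q0. Q0=[P2] Q1=[P1] Q2=[]
t=26-27: P2@Q0 runs 1, rem=4, I/O yield, promote→Q0. Q0=[P2] Q1=[P1] Q2=[]
t=27-28: P2@Q0 runs 1, rem=3, I/O yield, promote→Q0. Q0=[P2] Q1=[P1] Q2=[]
t=28-29: P2@Q0 runs 1, rem=2, I/O yield, promote→Q0. Q0=[P2] Q1=[P1] Q2=[]
t=29-30: P2@Q0 runs 1, rem=1, I/O yield, promote→Q0. Q0=[P2] Q1=[P1] Q2=[]
t=30-31: P2@Q0 runs 1, rem=0, completes. Q0=[] Q1=[P1] Q2=[]
t=31-35: P1@Q1 runs 4, rem=3, quantum used, demote→Q2. Q0=[] Q1=[] Q2=[P1]
t=35-38: P1@Q2 runs 3, rem=0, completes. Q0=[] Q1=[] Q2=[]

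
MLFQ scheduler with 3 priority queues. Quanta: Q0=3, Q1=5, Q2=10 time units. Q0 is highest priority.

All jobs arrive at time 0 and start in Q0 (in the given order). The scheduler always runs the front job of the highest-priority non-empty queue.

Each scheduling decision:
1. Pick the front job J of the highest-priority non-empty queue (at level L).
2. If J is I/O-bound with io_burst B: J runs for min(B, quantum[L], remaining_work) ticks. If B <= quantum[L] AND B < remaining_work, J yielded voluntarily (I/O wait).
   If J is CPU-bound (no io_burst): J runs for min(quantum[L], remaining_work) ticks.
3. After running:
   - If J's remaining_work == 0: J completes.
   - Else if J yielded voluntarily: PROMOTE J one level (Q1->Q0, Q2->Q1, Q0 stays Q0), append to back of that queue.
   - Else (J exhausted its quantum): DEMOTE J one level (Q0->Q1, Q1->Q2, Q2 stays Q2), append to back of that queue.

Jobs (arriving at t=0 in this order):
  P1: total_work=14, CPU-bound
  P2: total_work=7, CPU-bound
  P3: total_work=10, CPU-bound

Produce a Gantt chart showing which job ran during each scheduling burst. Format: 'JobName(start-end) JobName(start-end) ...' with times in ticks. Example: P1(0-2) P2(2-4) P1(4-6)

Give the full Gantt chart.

t=0-3: P1@Q0 runs 3, rem=11, quantum used, demote→Q1. Q0=[P2,P3] Q1=[P1] Q2=[]
t=3-6: P2@Q0 runs 3, rem=4, quantum used, demote→Q1. Q0=[P3] Q1=[P1,P2] Q2=[]
t=6-9: P3@Q0 runs 3, rem=7, quantum used, demote→Q1. Q0=[] Q1=[P1,P2,P3] Q2=[]
t=9-14: P1@Q1 runs 5, rem=6, quantum used, demote→Q2. Q0=[] Q1=[P2,P3] Q2=[P1]
t=14-18: P2@Q1 runs 4, rem=0, completes. Q0=[] Q1=[P3] Q2=[P1]
t=18-23: P3@Q1 runs 5, rem=2, quantum used, demote→Q2. Q0=[] Q1=[] Q2=[P1,P3]
t=23-29: P1@Q2 runs 6, rem=0, completes. Q0=[] Q1=[] Q2=[P3]
t=29-31: P3@Q2 runs 2, rem=0, completes. Q0=[] Q1=[] Q2=[]

Answer: P1(0-3) P2(3-6) P3(6-9) P1(9-14) P2(14-18) P3(18-23) P1(23-29) P3(29-31)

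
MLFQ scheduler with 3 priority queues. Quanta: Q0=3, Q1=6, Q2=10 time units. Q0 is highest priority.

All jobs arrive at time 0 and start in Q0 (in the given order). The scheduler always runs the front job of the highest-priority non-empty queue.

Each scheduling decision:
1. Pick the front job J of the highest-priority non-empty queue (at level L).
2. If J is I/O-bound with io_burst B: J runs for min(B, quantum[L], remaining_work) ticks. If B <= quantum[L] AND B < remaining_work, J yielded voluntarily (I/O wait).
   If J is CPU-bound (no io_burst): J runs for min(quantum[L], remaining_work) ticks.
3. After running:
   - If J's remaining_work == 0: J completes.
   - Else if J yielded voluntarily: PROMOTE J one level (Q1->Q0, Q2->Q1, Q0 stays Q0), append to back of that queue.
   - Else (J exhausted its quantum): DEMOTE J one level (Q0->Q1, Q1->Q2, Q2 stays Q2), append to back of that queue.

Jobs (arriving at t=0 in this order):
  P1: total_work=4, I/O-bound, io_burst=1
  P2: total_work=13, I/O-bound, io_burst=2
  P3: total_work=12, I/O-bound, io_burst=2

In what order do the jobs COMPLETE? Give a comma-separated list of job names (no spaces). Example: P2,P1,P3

t=0-1: P1@Q0 runs 1, rem=3, I/O yield, promote→Q0. Q0=[P2,P3,P1] Q1=[] Q2=[]
t=1-3: P2@Q0 runs 2, rem=11, I/O yield, promote→Q0. Q0=[P3,P1,P2] Q1=[] Q2=[]
t=3-5: P3@Q0 runs 2, rem=10, I/O yield, promote→Q0. Q0=[P1,P2,P3] Q1=[] Q2=[]
t=5-6: P1@Q0 runs 1, rem=2, I/O yield, promote→Q0. Q0=[P2,P3,P1] Q1=[] Q2=[]
t=6-8: P2@Q0 runs 2, rem=9, I/O yield, promote→Q0. Q0=[P3,P1,P2] Q1=[] Q2=[]
t=8-10: P3@Q0 runs 2, rem=8, I/O yield, promote→Q0. Q0=[P1,P2,P3] Q1=[] Q2=[]
t=10-11: P1@Q0 runs 1, rem=1, I/O yield, promote→Q0. Q0=[P2,P3,P1] Q1=[] Q2=[]
t=11-13: P2@Q0 runs 2, rem=7, I/O yield, promote→Q0. Q0=[P3,P1,P2] Q1=[] Q2=[]
t=13-15: P3@Q0 runs 2, rem=6, I/O yield, promote→Q0. Q0=[P1,P2,P3] Q1=[] Q2=[]
t=15-16: P1@Q0 runs 1, rem=0, completes. Q0=[P2,P3] Q1=[] Q2=[]
t=16-18: P2@Q0 runs 2, rem=5, I/O yield, promote→Q0. Q0=[P3,P2] Q1=[] Q2=[]
t=18-20: P3@Q0 runs 2, rem=4, I/O yield, promote→Q0. Q0=[P2,P3] Q1=[] Q2=[]
t=20-22: P2@Q0 runs 2, rem=3, I/O yield, promote→Q0. Q0=[P3,P2] Q1=[] Q2=[]
t=22-24: P3@Q0 runs 2, rem=2, I/O yield, promote→Q0. Q0=[P2,P3] Q1=[] Q2=[]
t=24-26: P2@Q0 runs 2, rem=1, I/O yield, promote→Q0. Q0=[P3,P2] Q1=[] Q2=[]
t=26-28: P3@Q0 runs 2, rem=0, completes. Q0=[P2] Q1=[] Q2=[]
t=28-29: P2@Q0 runs 1, rem=0, completes. Q0=[] Q1=[] Q2=[]

Answer: P1,P3,P2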